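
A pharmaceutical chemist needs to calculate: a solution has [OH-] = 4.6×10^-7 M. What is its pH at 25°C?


pOH = -log10([OH-]) = -log10(4.6×10^-7)
= 7 - log10(4.6) = 6.34
pH = 14 - pOH = 14 - 6.34 = 7.66

7.66


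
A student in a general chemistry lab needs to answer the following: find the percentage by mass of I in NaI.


M(NaI) = 1×22.99 + 1×126.9 = 149.89 g/mol
Mass of I = 1 × 126.9 = 126.90 g/mol
% I = 126.90/149.89 × 100 = 84.66%

84.66%


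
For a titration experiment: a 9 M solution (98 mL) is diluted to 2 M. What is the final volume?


C1V1 = C2V2
9 × 98 = 2 × V2
V2 = 882/2 = 441.0 mL

441.0 mL


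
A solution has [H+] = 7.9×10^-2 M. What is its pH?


pH = -log10([H+]) = -log10(7.9×10^-2)
= 2 - log10(7.9)
= 2 - 0.9
= 1.1

1.1


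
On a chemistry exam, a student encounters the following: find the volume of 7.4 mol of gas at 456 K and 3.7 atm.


PV = nRT  (R = 0.08206 L·atm/(mol·K))
V = nRT/P = 7.4×0.08206×456/3.7
= 74.839 L

74.839 L


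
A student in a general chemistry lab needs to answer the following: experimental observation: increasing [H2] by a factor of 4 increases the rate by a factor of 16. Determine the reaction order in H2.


rate ∝ [H2]^n
4^n = 16 → n = 2
Order in H2: 2

2


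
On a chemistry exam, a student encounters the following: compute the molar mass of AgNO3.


M(AgNO3) = 1×107.87 + 1×14.01 + 3×16.0
= 107.87 + 14.01 + 48.0
= 169.88 g/mol

169.88 g/mol


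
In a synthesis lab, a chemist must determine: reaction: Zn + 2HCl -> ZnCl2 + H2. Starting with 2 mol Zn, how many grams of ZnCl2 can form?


Mole ratio ZnCl2:Zn = 1:1
n(ZnCl2) = 2 × 1/1 = 2.000 mol
mass = 2.000 × 136.28 = 272.56 g

272.56 g


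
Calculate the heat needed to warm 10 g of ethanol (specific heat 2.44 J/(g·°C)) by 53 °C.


q = mcΔT = 10 × 2.44 × 53
= 1293.20 J

1293.20 J


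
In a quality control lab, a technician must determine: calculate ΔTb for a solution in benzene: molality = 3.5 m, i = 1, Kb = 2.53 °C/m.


ΔTb = Kb × m × i
= 2.53 × 3.5 × 1
= 8.855 °C

8.855 °C


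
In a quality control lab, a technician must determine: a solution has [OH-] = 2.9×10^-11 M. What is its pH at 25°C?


pOH = -log10([OH-]) = -log10(2.9×10^-11)
= 11 - log10(2.9) = 10.54
pH = 14 - pOH = 14 - 10.54 = 3.46

3.46


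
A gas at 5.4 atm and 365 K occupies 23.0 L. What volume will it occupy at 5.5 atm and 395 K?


P1V1/T1 = P2V2/T2
V2 = P1V1T2/(T1P2)
= 5.4×23.0×395/(365×5.5)
= 24.438 L

24.438 L


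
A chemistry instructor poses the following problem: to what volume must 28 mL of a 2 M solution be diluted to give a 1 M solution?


C1V1 = C2V2
2 × 28 = 1 × V2
V2 = 56/1 = 56.0 mL

56.0 mL


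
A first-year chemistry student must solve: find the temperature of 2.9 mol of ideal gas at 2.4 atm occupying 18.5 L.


PV = nRT  (R = 0.08206 L·atm/(mol·K))
T = PV/(nR) = 2.4×18.5/(2.9×0.08206)
= 44.40/0.237974
= 186.58 K

186.58 K


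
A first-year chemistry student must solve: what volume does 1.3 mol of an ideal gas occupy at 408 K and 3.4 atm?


PV = nRT  (R = 0.08206 L·atm/(mol·K))
V = nRT/P = 1.3×0.08206×408/3.4
= 12.801 L

12.801 L


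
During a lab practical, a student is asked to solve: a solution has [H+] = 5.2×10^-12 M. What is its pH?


pH = -log10([H+]) = -log10(5.2×10^-12)
= 12 - log10(5.2)
= 12 - 0.72
= 11.28

11.28


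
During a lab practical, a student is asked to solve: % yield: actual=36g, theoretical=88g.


% yield = actual/theoretical × 100
= 36/88 × 100
= 40.91%

40.91%


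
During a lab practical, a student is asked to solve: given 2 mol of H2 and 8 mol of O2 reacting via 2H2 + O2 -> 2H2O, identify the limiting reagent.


Mole ratio available / coefficient:
  H2: 2/2 = 1.000
  O2: 8/1 = 8.000
Smaller ratio is limiting.

H2


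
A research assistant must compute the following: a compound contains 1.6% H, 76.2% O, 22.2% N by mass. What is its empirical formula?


Assume 100 g sample. Moles of each element:
  H: 1.6/1.008 = 1.587 mol
  O: 76.2/16.0 = 4.763 mol
  N: 22.2/14.01 = 1.585 mol
Divide by smallest (1.585):
  H: 1.587/1.585 = 1.0
  O: 4.763/1.585 = 3.01
  N: 1.585/1.585 = 1.0
Empirical formula: HNO3

HNO3


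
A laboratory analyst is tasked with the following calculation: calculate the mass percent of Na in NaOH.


M(NaOH) = 1×22.99 + 1×16.0 + 1×1.008 = 39.998 g/mol
Mass of Na = 1 × 22.99 = 22.99 g/mol
% Na = 22.99/39.998 × 100 = 57.48%

57.48%


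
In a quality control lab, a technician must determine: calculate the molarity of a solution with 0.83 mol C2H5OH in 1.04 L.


M = n/V = 0.83/1.04 = 0.798 mol/L

0.798 M


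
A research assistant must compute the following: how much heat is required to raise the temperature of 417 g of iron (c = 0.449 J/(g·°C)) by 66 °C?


q = mcΔT = 417 × 0.449 × 66
= 12357.38 J

12357.38 J


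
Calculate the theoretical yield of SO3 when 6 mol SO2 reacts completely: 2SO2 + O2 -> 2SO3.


Mole ratio SO3:SO2 = 2:2
n(SO3) = 6 × 2/2 = 6.000 mol
mass = 6.000 × 80.07 = 480.42 g

480.42 g


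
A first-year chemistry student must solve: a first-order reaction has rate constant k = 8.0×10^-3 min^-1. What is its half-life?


t½ = ln2/k = 0.693147/(8.0×10^-3 min^-1)
= 86.64 min

86.64 min


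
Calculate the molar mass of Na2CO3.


M(Na2CO3) = 2×22.99 + 1×12.01 + 3×16.0
= 45.98 + 12.01 + 48.0
= 105.99 g/mol

105.99 g/mol


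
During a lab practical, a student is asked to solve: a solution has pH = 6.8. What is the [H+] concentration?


[H+] = 10^(-pH) = 10^(-6.8)
= 1.58×10^-7 M

1.58×10^-7 M


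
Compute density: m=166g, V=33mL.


ρ = mass/volume
= 166/33
= 5.03 g/mL

5.03 g/mL


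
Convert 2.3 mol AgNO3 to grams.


M(AgNO3) = 169.88 g/mol
mass = n × M = 2.3 × 169.88 = 390.72 g

390.72 g


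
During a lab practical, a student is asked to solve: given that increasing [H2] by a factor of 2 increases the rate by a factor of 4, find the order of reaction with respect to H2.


rate ∝ [H2]^n
2^n = 4 → n = 2
Order in H2: 2

2


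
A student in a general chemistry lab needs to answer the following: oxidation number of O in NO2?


O is usually -2
Oxidation number: -2

-2


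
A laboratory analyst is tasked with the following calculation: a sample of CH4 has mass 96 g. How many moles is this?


M(CH4) = 16.04 g/mol
n = mass/M = 96/16.04 = 5.985 mol

5.985 mol


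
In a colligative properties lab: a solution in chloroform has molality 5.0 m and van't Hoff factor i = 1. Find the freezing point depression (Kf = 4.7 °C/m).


ΔTf = Kf × m × i
= 4.7 × 5.0 × 1
= 23.5 °C

23.5 °C


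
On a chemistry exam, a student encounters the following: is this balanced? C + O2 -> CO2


Equation: C + O2 -> CO2
Check atoms: C: 1=1, O: 2=2
Balanced

Yes, balanced


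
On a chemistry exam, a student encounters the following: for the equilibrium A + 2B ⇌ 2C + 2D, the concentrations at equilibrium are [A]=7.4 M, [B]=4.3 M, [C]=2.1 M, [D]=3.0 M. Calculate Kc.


Kc = [C]^2[D]^2/([A][B]^2)
= (2.1^2 × 3.0^2)/(7.4^1 × 4.3^2)
= 39.69/136.826
= 0.2901

0.2901


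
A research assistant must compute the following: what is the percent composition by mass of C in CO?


M(CO) = 1×12.01 + 1×16.0 = 28.01 g/mol
Mass of C = 1 × 12.01 = 12.01 g/mol
% C = 12.01/28.01 × 100 = 42.88%

42.88%


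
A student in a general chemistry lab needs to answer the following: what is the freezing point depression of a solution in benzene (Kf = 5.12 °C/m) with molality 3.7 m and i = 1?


ΔTf = Kf × m × i
= 5.12 × 3.7 × 1
= 18.944 °C

18.944 °C


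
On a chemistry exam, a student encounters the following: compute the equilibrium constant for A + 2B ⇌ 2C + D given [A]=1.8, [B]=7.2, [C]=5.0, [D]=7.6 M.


Kc = [C]^2[D]/([A][B]^2)
= (5.0^2 × 7.6^1)/(1.8^1 × 7.2^2)
= 190/93.312
= 2.036

2.036


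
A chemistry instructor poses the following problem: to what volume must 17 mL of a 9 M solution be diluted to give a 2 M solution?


C1V1 = C2V2
9 × 17 = 2 × V2
V2 = 153/2 = 76.5 mL

76.5 mL


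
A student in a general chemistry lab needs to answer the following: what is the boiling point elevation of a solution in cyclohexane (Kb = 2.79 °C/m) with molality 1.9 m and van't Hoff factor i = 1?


ΔTb = Kb × m × i
= 2.79 × 1.9 × 1
= 5.301 °C

5.301 °C


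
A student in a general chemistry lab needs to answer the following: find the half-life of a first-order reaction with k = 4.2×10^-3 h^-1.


t½ = ln2/k = 0.693147/(4.2×10^-3 h^-1)
= 165.0 h

165.0 h


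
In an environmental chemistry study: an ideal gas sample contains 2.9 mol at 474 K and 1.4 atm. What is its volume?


PV = nRT  (R = 0.08206 L·atm/(mol·K))
V = nRT/P = 2.9×0.08206×474/1.4
= 80.571 L

80.571 L


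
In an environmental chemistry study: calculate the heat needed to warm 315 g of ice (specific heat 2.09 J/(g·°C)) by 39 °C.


q = mcΔT = 315 × 2.09 × 39
= 25675.65 J

25675.65 J


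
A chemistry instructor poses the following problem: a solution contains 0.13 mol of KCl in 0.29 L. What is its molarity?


M = n/V = 0.13/0.29 = 0.448 mol/L

0.448 M


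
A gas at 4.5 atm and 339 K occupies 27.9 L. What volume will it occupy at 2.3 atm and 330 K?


P1V1/T1 = P2V2/T2
V2 = P1V1T2/(T1P2)
= 4.5×27.9×330/(339×2.3)
= 53.138 L

53.138 L


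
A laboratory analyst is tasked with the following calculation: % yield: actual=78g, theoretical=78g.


% yield = actual/theoretical × 100
= 78/78 × 100
= 100.0%

100.0%


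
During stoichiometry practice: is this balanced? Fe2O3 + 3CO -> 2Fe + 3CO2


Equation: Fe2O3 + 3CO -> 2Fe + 3CO2
Check atoms: C: 3=3, Fe: 2=2, O: 6=6
Balanced

Yes, balanced


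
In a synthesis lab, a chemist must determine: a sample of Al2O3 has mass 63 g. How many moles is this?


M(Al2O3) = 101.96 g/mol
n = mass/M = 63/101.96 = 0.6179 mol

0.6179 mol


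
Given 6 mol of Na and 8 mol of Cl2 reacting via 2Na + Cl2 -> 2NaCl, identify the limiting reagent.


Mole ratio available / coefficient:
  Na: 6/2 = 3.000
  Cl2: 8/1 = 8.000
Smaller ratio is limiting.

Na


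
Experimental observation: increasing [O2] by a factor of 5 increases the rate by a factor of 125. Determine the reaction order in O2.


rate ∝ [O2]^n
5^n = 125 → n = 3
Order in O2: 3

3


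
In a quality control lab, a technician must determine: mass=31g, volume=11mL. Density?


ρ = mass/volume
= 31/11
= 2.818 g/mL

2.818 g/mL


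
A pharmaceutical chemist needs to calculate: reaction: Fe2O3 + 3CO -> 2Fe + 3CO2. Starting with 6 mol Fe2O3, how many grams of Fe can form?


Mole ratio Fe:Fe2O3 = 2:1
n(Fe) = 6 × 2/1 = 12.000 mol
mass = 12.000 × 55.85 = 670.2 g

670.2 g


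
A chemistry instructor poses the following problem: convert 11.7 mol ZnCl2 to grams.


M(ZnCl2) = 136.28 g/mol
mass = n × M = 11.7 × 136.28 = 1594.48 g

1594.48 g


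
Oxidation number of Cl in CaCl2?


halide: -1
Oxidation number: -1

-1


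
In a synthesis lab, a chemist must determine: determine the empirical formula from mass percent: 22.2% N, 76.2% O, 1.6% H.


Assume 100 g sample. Moles of each element:
  N: 22.2/14.01 = 1.585 mol
  O: 76.2/16.0 = 4.763 mol
  H: 1.6/1.008 = 1.587 mol
Divide by smallest (1.585):
  N: 1.585/1.585 = 1.0
  O: 4.763/1.585 = 3.01
  H: 1.587/1.585 = 1.0
Empirical formula: HNO3

HNO3


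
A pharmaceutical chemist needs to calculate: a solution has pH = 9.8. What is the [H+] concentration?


[H+] = 10^(-pH) = 10^(-9.8)
= 1.58×10^-10 M

1.58×10^-10 M


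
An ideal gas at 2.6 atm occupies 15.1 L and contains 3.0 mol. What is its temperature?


PV = nRT  (R = 0.08206 L·atm/(mol·K))
T = PV/(nR) = 2.6×15.1/(3.0×0.08206)
= 39.26/0.246180
= 159.48 K

159.48 K


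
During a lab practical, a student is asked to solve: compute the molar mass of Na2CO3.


M(Na2CO3) = 2×22.99 + 1×12.01 + 3×16.0
= 45.98 + 12.01 + 48.0
= 105.99 g/mol

105.99 g/mol


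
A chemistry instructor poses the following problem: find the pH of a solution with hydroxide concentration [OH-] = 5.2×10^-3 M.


pOH = -log10([OH-]) = -log10(5.2×10^-3)
= 3 - log10(5.2) = 2.28
pH = 14 - pOH = 14 - 2.28 = 11.72

11.72


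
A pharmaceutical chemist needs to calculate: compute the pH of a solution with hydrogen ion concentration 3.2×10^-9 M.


pH = -log10([H+]) = -log10(3.2×10^-9)
= 9 - log10(3.2)
= 9 - 0.51
= 8.49

8.49


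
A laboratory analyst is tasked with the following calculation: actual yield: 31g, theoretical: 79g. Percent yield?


% yield = actual/theoretical × 100
= 31/79 × 100
= 39.24%

39.24%


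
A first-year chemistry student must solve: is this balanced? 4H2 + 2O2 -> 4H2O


Equation: 4H2 + 2O2 -> 4H2O
Check atoms: H: 8=8, O: 4=4
Balanced

Yes, balanced


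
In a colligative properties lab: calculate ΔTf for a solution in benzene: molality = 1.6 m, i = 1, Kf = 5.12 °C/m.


ΔTf = Kf × m × i
= 5.12 × 1.6 × 1
= 8.192 °C

8.192 °C


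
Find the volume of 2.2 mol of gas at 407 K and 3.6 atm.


PV = nRT  (R = 0.08206 L·atm/(mol·K))
V = nRT/P = 2.2×0.08206×407/3.6
= 20.41 L

20.41 L


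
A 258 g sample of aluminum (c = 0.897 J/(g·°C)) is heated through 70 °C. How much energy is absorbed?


q = mcΔT = 258 × 0.897 × 70
= 16199.82 J

16199.82 J


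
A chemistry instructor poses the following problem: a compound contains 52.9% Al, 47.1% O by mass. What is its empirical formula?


Assume 100 g sample. Moles of each element:
  Al: 52.9/26.98 = 1.961 mol
  O: 47.1/16.0 = 2.944 mol
Divide by smallest (1.961):
  Al: 1.961/1.961 = 1.0
  O: 2.944/1.961 = 1.5
Multiply all ratios by 2 to obtain whole numbers.
Empirical formula: Al2O3

Al2O3


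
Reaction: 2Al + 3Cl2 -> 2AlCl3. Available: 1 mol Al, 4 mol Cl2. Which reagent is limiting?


Mole ratio available / coefficient:
  Al: 1/2 = 0.500
  Cl2: 4/3 = 1.333
Smaller ratio is limiting.

Al


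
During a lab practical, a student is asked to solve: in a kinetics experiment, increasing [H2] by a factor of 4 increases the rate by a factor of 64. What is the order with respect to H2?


rate ∝ [H2]^n
4^n = 64 → n = 3
Order in H2: 3

3


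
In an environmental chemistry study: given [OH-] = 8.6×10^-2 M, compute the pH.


pOH = -log10([OH-]) = -log10(8.6×10^-2)
= 2 - log10(8.6) = 1.07
pH = 14 - pOH = 14 - 1.07 = 12.93

12.93


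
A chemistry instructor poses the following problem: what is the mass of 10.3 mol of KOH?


M(KOH) = 56.11 g/mol
mass = n × M = 10.3 × 56.11 = 577.93 g

577.93 g


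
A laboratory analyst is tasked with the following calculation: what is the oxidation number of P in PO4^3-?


x + 4(-2) = -3, so x = +5
Oxidation number: +5

+5


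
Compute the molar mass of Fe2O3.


M(Fe2O3) = 2×55.85 + 3×16.0
= 111.7 + 48.0
= 159.7 g/mol

159.7 g/mol


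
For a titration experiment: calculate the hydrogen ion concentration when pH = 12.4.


[H+] = 10^(-pH) = 10^(-12.4)
= 3.98×10^-13 M

3.98×10^-13 M


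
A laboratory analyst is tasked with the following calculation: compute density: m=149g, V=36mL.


ρ = mass/volume
= 149/36
= 4.139 g/mL

4.139 g/mL


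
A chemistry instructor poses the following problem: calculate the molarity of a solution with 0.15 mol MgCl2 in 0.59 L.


M = n/V = 0.15/0.59 = 0.254 mol/L

0.254 M


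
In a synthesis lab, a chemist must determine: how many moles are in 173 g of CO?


M(CO) = 28.01 g/mol
n = mass/M = 173/28.01 = 6.1764 mol

6.1764 mol


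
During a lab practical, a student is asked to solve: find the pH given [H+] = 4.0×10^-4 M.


pH = -log10([H+]) = -log10(4.0×10^-4)
= 4 - log10(4.0)
= 4 - 0.6
= 3.4

3.4


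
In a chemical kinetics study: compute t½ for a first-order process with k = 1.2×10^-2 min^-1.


t½ = ln2/k = 0.693147/(1.2×10^-2 min^-1)
= 57.76 min

57.76 min


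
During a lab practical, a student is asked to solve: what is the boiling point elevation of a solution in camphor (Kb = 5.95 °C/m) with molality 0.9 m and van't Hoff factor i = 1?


ΔTb = Kb × m × i
= 5.95 × 0.9 × 1
= 5.355 °C

5.355 °C


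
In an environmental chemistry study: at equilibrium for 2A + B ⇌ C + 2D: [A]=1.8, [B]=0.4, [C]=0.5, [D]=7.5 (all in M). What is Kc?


Kc = [C][D]^2/([A]^2[B])
= (0.5^1 × 7.5^2)/(1.8^2 × 0.4^1)
= 28.125/1.296
= 21.70

21.70


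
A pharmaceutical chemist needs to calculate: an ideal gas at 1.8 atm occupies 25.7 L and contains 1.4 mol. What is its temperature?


PV = nRT  (R = 0.08206 L·atm/(mol·K))
T = PV/(nR) = 1.8×25.7/(1.4×0.08206)
= 46.26/0.114884
= 402.67 K

402.67 K


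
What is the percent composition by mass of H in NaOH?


M(NaOH) = 1×22.99 + 1×16.0 + 1×1.008 = 39.998 g/mol
Mass of H = 1 × 1.008 = 1.008 g/mol
% H = 1.008/39.998 × 100 = 2.52%

2.52%


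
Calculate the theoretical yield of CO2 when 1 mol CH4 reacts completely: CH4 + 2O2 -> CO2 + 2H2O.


Mole ratio CO2:CH4 = 1:1
n(CO2) = 1 × 1/1 = 1.000 mol
mass = 1.000 × 44.01 = 44.01 g

44.01 g


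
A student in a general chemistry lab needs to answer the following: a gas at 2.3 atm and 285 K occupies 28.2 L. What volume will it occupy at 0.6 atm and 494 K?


P1V1/T1 = P2V2/T2
V2 = P1V1T2/(T1P2)
= 2.3×28.2×494/(285×0.6)
= 187.373 L

187.373 L


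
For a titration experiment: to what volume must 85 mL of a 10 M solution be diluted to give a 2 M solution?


C1V1 = C2V2
10 × 85 = 2 × V2
V2 = 850/2 = 425.0 mL

425.0 mL


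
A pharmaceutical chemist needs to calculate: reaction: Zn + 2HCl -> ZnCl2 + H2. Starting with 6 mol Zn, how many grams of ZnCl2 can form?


Mole ratio ZnCl2:Zn = 1:1
n(ZnCl2) = 6 × 1/1 = 6.000 mol
mass = 6.000 × 136.28 = 817.68 g

817.68 g


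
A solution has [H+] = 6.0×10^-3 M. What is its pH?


pH = -log10([H+]) = -log10(6.0×10^-3)
= 3 - log10(6.0)
= 3 - 0.78
= 2.22

2.22


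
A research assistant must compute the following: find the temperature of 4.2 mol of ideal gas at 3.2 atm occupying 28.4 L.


PV = nRT  (R = 0.08206 L·atm/(mol·K))
T = PV/(nR) = 3.2×28.4/(4.2×0.08206)
= 90.88/0.344652
= 263.69 K

263.69 K


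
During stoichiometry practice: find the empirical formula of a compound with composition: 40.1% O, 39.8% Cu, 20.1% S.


Assume 100 g sample. Moles of each element:
  O: 40.1/16.0 = 2.506 mol
  Cu: 39.8/63.55 = 0.626 mol
  S: 20.1/32.07 = 0.627 mol
Divide by smallest (0.626):
  O: 2.506/0.626 = 4.0
  Cu: 0.626/0.626 = 1.0
  S: 0.627/0.626 = 1.0
Empirical formula: CuSO4

CuSO4


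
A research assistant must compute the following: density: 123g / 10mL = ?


ρ = mass/volume
= 123/10
= 12.3 g/mL

12.3 g/mL


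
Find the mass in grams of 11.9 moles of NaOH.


M(NaOH) = 40.0 g/mol
mass = n × M = 11.9 × 40.0 = 476.00 g

476.00 g


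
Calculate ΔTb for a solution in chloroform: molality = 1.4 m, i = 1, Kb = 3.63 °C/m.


ΔTb = Kb × m × i
= 3.63 × 1.4 × 1
= 5.082 °C

5.082 °C


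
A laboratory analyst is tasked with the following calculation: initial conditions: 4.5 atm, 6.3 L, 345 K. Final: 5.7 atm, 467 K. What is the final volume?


P1V1/T1 = P2V2/T2
V2 = P1V1T2/(T1P2)
= 4.5×6.3×467/(345×5.7)
= 6.732 L

6.732 L


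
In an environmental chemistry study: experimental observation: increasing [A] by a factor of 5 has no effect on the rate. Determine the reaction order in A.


rate ∝ [A]^n
rate ∝ [A]^0
Order in A: 0

0


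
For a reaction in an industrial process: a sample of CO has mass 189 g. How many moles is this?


M(CO) = 28.01 g/mol
n = mass/M = 189/28.01 = 6.7476 mol

6.7476 mol


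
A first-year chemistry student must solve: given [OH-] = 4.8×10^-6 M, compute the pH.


pOH = -log10([OH-]) = -log10(4.8×10^-6)
= 6 - log10(4.8) = 5.32
pH = 14 - pOH = 14 - 5.32 = 8.68

8.68


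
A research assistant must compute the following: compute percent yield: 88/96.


% yield = actual/theoretical × 100
= 88/96 × 100
= 91.67%

91.67%


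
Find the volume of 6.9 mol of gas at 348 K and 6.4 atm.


PV = nRT  (R = 0.08206 L·atm/(mol·K))
V = nRT/P = 6.9×0.08206×348/6.4
= 30.788 L

30.788 L


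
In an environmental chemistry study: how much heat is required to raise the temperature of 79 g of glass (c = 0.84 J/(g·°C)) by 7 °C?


q = mcΔT = 79 × 0.84 × 7
= 464.52 J

464.52 J


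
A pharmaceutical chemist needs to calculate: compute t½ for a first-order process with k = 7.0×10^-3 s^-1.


t½ = ln2/k = 0.693147/(7.0×10^-3 s^-1)
= 99.02 s

99.02 s


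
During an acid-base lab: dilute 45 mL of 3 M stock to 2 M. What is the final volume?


C1V1 = C2V2
3 × 45 = 2 × V2
V2 = 135/2 = 67.5 mL

67.5 mL


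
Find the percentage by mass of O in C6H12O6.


M(C6H12O6) = 6×12.01 + 12×1.008 + 6×16.0 = 180.156 g/mol
Mass of O = 6 × 16.0 = 96.00 g/mol
% O = 96.00/180.156 × 100 = 53.29%

53.29%


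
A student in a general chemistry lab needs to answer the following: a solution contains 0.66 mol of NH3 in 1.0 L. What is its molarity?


M = n/V = 0.66/1.0 = 0.660 mol/L

0.660 M


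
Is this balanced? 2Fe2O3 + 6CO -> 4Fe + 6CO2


Equation: 2Fe2O3 + 6CO -> 4Fe + 6CO2
Check atoms: C: 6=6, Fe: 4=4, O: 12=12
Balanced

Yes, balanced


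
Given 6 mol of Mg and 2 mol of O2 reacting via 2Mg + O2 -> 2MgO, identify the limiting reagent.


Mole ratio available / coefficient:
  Mg: 6/2 = 3.000
  O2: 2/1 = 2.000
Smaller ratio is limiting.

O2


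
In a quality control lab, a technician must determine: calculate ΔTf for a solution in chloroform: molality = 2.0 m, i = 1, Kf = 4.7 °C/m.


ΔTf = Kf × m × i
= 4.7 × 2.0 × 1
= 9.4 °C

9.4 °C


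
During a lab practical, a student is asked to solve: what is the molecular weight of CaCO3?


M(CaCO3) = 1×40.08 + 1×12.01 + 3×16.0
= 40.08 + 12.01 + 48.0
= 100.09 g/mol

100.09 g/mol


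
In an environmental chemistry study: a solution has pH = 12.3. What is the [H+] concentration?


[H+] = 10^(-pH) = 10^(-12.3)
= 5.01×10^-13 M

5.01×10^-13 M


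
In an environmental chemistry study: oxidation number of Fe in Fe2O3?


2x + 3(-2) = 0, so x = +3
Oxidation number: +3

+3


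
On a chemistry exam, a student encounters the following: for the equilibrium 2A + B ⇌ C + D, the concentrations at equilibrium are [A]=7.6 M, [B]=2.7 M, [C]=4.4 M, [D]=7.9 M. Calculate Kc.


Kc = [C][D]/([A]^2[B])
= (4.4^1 × 7.9^1)/(7.6^2 × 2.7^1)
= 34.76/155.952
= 0.2229

0.2229


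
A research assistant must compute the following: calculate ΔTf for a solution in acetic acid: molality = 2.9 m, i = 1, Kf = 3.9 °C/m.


ΔTf = Kf × m × i
= 3.9 × 2.9 × 1
= 11.31 °C

11.31 °C


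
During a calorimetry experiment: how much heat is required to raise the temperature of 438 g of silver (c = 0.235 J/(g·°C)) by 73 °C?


q = mcΔT = 438 × 0.235 × 73
= 7513.89 J

7513.89 J


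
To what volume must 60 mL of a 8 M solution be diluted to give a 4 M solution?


C1V1 = C2V2
8 × 60 = 4 × V2
V2 = 480/4 = 120.0 mL

120.0 mL


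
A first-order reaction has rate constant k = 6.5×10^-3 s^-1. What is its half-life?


t½ = ln2/k = 0.693147/(6.5×10^-3 s^-1)
= 106.6 s

106.6 s


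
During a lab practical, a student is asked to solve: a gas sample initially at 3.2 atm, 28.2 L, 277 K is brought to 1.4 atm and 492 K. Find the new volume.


P1V1/T1 = P2V2/T2
V2 = P1V1T2/(T1P2)
= 3.2×28.2×492/(277×1.4)
= 114.487 L

114.487 L


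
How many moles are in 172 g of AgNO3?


M(AgNO3) = 169.88 g/mol
n = mass/M = 172/169.88 = 1.0125 mol

1.0125 mol


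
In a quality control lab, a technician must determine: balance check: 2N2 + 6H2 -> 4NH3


Equation: 2N2 + 6H2 -> 4NH3
Check atoms: H: 12=12, N: 4=4
Balanced

Yes, balanced


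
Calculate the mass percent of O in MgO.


M(MgO) = 1×24.31 + 1×16.0 = 40.31 g/mol
Mass of O = 1 × 16.0 = 16.00 g/mol
% O = 16.00/40.31 × 100 = 39.69%

39.69%


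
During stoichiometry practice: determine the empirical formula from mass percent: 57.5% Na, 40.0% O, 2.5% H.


Assume 100 g sample. Moles of each element:
  Na: 57.5/22.99 = 2.501 mol
  O: 40.0/16.0 = 2.5 mol
  H: 2.5/1.008 = 2.48 mol
Divide by smallest (2.48):
  Na: 2.501/2.48 = 1.01
  O: 2.5/2.48 = 1.01
  H: 2.48/2.48 = 1.0
Empirical formula: NaOH

NaOH


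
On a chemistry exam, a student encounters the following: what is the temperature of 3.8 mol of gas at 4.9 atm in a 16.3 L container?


PV = nRT  (R = 0.08206 L·atm/(mol·K))
T = PV/(nR) = 4.9×16.3/(3.8×0.08206)
= 79.87/0.311828
= 256.13 K

256.13 K


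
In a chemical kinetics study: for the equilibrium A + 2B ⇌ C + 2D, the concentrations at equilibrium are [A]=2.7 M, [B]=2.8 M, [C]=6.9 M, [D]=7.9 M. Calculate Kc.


Kc = [C][D]^2/([A][B]^2)
= (6.9^1 × 7.9^2)/(2.7^1 × 2.8^2)
= 430.629/21.168
= 20.34

20.34


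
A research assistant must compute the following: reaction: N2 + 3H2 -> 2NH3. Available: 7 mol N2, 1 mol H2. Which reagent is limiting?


Mole ratio available / coefficient:
  N2: 7/1 = 7.000
  H2: 1/3 = 0.333
Smaller ratio is limiting.

H2


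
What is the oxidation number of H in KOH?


H is +1 with nonmetals
Oxidation number: +1

+1


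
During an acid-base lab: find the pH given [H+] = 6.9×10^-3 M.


pH = -log10([H+]) = -log10(6.9×10^-3)
= 3 - log10(6.9)
= 3 - 0.84
= 2.16

2.16


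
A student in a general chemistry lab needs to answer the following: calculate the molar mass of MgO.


M(MgO) = 1×24.31 + 1×16.0
= 24.31 + 16.0
= 40.31 g/mol

40.31 g/mol


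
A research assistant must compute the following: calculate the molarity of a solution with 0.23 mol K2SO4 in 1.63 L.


M = n/V = 0.23/1.63 = 0.141 mol/L

0.141 M


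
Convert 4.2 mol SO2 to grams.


M(SO2) = 64.07 g/mol
mass = n × M = 4.2 × 64.07 = 269.09 g

269.09 g


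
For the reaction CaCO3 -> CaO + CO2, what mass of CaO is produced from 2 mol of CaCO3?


Mole ratio CaO:CaCO3 = 1:1
n(CaO) = 2 × 1/1 = 2.000 mol
mass = 2.000 × 56.08 = 112.16 g

112.16 g


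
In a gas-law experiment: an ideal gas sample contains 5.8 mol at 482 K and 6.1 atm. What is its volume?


PV = nRT  (R = 0.08206 L·atm/(mol·K))
V = nRT/P = 5.8×0.08206×482/6.1
= 37.608 L

37.608 L


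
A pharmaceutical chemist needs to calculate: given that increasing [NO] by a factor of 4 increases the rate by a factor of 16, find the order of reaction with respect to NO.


rate ∝ [NO]^n
4^n = 16 → n = 2
Order in NO: 2

2


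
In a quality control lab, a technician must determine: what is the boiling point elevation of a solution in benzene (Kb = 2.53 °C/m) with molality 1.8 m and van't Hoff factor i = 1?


ΔTb = Kb × m × i
= 2.53 × 1.8 × 1
= 4.554 °C

4.554 °C


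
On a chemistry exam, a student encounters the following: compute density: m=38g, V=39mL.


ρ = mass/volume
= 38/39
= 0.974 g/mL

0.974 g/mL


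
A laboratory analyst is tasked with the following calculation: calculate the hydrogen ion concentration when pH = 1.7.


[H+] = 10^(-pH) = 10^(-1.7)
= 2.0×10^-2 M

2.0×10^-2 M


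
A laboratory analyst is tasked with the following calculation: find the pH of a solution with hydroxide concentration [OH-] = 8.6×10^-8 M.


pOH = -log10([OH-]) = -log10(8.6×10^-8)
= 8 - log10(8.6) = 7.07
pH = 14 - pOH = 14 - 7.07 = 6.93

6.93


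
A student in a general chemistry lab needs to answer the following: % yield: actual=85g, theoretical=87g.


% yield = actual/theoretical × 100
= 85/87 × 100
= 97.7%

97.7%


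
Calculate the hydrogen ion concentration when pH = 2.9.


[H+] = 10^(-pH) = 10^(-2.9)
= 1.26×10^-3 M

1.26×10^-3 M


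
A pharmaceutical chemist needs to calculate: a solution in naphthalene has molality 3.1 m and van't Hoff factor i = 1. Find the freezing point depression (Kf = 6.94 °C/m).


ΔTf = Kf × m × i
= 6.94 × 3.1 × 1
= 21.514 °C

21.514 °C


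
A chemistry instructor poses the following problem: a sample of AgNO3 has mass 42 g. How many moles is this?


M(AgNO3) = 169.88 g/mol
n = mass/M = 42/169.88 = 0.2472 mol

0.2472 mol


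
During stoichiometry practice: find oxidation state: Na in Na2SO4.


Group 1 metal: +1
Oxidation number: +1

+1


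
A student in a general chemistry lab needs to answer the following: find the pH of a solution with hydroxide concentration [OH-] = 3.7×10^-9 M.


pOH = -log10([OH-]) = -log10(3.7×10^-9)
= 9 - log10(3.7) = 8.43
pH = 14 - pOH = 14 - 8.43 = 5.57

5.57


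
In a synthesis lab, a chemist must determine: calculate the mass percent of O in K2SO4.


M(K2SO4) = 2×39.1 + 1×32.07 + 4×16.0 = 174.27 g/mol
Mass of O = 4 × 16.0 = 64.00 g/mol
% O = 64.00/174.27 × 100 = 36.72%

36.72%


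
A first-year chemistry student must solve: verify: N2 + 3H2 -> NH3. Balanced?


Equation: N2 + 3H2 -> NH3
Check atoms: H: 6≠3, N: 2≠1
Not balanced

No, not balanced


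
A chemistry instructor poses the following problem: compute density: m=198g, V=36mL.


ρ = mass/volume
= 198/36
= 5.5 g/mL

5.5 g/mL


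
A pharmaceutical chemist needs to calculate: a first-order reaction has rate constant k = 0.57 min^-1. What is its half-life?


t½ = ln2/k = 0.693147/(0.57 min^-1)
= 1.216 min

1.216 min


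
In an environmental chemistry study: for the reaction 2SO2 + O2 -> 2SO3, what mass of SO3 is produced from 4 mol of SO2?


Mole ratio SO3:SO2 = 2:2
n(SO3) = 4 × 2/2 = 4.000 mol
mass = 4.000 × 80.07 = 320.28 g

320.28 g


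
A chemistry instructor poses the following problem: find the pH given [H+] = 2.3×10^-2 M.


pH = -log10([H+]) = -log10(2.3×10^-2)
= 2 - log10(2.3)
= 2 - 0.36
= 1.64

1.64


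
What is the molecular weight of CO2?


M(CO2) = 1×12.01 + 2×16.0
= 12.01 + 32.0
= 44.01 g/mol

44.01 g/mol


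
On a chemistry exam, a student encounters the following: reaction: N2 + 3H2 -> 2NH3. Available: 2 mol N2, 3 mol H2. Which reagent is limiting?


Mole ratio available / coefficient:
  N2: 2/1 = 2.000
  H2: 3/3 = 1.000
Smaller ratio is limiting.

H2


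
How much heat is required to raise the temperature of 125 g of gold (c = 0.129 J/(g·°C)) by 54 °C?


q = mcΔT = 125 × 0.129 × 54
= 870.75 J

870.75 J


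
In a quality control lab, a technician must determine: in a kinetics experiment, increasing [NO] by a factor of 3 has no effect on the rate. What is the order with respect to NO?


rate ∝ [NO]^n
rate ∝ [NO]^0
Order in NO: 0

0


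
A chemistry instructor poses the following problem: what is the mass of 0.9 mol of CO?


M(CO) = 28.01 g/mol
mass = n × M = 0.9 × 28.01 = 25.21 g

25.21 g


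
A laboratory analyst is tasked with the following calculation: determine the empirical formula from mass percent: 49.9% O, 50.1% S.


Assume 100 g sample. Moles of each element:
  O: 49.9/16.0 = 3.119 mol
  S: 50.1/32.07 = 1.562 mol
Divide by smallest (1.562):
  O: 3.119/1.562 = 2.0
  S: 1.562/1.562 = 1.0
Empirical formula: SO2

SO2


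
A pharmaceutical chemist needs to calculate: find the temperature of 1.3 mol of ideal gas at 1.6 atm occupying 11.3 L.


PV = nRT  (R = 0.08206 L·atm/(mol·K))
T = PV/(nR) = 1.6×11.3/(1.3×0.08206)
= 18.08/0.106678
= 169.48 K

169.48 K


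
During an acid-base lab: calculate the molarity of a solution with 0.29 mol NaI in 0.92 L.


M = n/V = 0.29/0.92 = 0.315 mol/L

0.315 M


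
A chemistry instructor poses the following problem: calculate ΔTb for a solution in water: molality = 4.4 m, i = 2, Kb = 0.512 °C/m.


ΔTb = Kb × m × i
= 0.512 × 4.4 × 2
= 4.5056 °C

4.5056 °C


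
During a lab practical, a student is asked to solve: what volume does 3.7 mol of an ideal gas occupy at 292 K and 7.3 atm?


PV = nRT  (R = 0.08206 L·atm/(mol·K))
V = nRT/P = 3.7×0.08206×292/7.3
= 12.145 L

12.145 L


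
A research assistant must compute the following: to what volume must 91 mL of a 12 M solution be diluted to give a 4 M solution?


C1V1 = C2V2
12 × 91 = 4 × V2
V2 = 1092/4 = 273.0 mL

273.0 mL


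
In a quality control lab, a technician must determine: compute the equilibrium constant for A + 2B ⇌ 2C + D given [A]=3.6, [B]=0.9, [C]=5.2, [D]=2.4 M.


Kc = [C]^2[D]/([A][B]^2)
= (5.2^2 × 2.4^1)/(3.6^1 × 0.9^2)
= 64.896/2.916
= 22.26

22.26


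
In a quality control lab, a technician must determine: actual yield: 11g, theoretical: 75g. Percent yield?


% yield = actual/theoretical × 100
= 11/75 × 100
= 14.67%

14.67%


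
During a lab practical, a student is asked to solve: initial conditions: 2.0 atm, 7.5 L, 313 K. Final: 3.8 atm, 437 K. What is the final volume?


P1V1/T1 = P2V2/T2
V2 = P1V1T2/(T1P2)
= 2.0×7.5×437/(313×3.8)
= 5.511 L

5.511 L


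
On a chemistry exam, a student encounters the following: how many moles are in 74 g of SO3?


M(SO3) = 80.07 g/mol
n = mass/M = 74/80.07 = 0.9242 mol

0.9242 mol


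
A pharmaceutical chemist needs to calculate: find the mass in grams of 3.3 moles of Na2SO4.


M(Na2SO4) = 142.05 g/mol
mass = n × M = 3.3 × 142.05 = 468.77 g

468.77 g


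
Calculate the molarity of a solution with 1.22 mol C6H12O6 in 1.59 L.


M = n/V = 1.22/1.59 = 0.767 mol/L

0.767 M


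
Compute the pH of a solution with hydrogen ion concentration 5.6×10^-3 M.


pH = -log10([H+]) = -log10(5.6×10^-3)
= 3 - log10(5.6)
= 3 - 0.75
= 2.25

2.25


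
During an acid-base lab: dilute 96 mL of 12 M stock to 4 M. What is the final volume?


C1V1 = C2V2
12 × 96 = 4 × V2
V2 = 1152/4 = 288.0 mL

288.0 mL


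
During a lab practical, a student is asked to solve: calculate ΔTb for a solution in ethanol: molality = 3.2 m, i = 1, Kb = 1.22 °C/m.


ΔTb = Kb × m × i
= 1.22 × 3.2 × 1
= 3.904 °C

3.904 °C


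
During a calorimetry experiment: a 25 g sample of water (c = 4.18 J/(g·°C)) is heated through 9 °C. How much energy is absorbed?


q = mcΔT = 25 × 4.18 × 9
= 940.50 J

940.50 J


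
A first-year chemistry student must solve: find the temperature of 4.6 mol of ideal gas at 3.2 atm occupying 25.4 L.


PV = nRT  (R = 0.08206 L·atm/(mol·K))
T = PV/(nR) = 3.2×25.4/(4.6×0.08206)
= 81.28/0.377476
= 215.32 K

215.32 K


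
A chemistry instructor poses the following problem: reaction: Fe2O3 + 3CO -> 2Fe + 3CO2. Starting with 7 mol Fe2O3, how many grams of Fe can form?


Mole ratio Fe:Fe2O3 = 2:1
n(Fe) = 7 × 2/1 = 14.000 mol
mass = 14.000 × 55.85 = 781.9 g

781.9 g


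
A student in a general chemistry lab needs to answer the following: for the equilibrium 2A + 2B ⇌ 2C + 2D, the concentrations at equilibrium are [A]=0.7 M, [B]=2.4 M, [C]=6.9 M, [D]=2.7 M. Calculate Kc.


Kc = [C]^2[D]^2/([A]^2[B]^2)
= (6.9^2 × 2.7^2)/(0.7^2 × 2.4^2)
= 347.0769/2.8224
= 123.0

123.0


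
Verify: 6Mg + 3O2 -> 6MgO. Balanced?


Equation: 6Mg + 3O2 -> 6MgO
Check atoms: Mg: 6=6, O: 6=6
Balanced

Yes, balanced


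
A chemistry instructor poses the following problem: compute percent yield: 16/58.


% yield = actual/theoretical × 100
= 16/58 × 100
= 27.59%

27.59%


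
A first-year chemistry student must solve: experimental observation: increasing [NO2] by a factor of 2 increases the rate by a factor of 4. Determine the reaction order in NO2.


rate ∝ [NO2]^n
2^n = 4 → n = 2
Order in NO2: 2

2


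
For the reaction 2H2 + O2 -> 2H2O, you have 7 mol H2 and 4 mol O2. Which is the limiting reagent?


Mole ratio available / coefficient:
  H2: 7/2 = 3.500
  O2: 4/1 = 4.000
Smaller ratio is limiting.

H2


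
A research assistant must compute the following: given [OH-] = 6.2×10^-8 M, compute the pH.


pOH = -log10([OH-]) = -log10(6.2×10^-8)
= 8 - log10(6.2) = 7.21
pH = 14 - pOH = 14 - 7.21 = 6.79

6.79


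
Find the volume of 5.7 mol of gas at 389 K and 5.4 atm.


PV = nRT  (R = 0.08206 L·atm/(mol·K))
V = nRT/P = 5.7×0.08206×389/5.4
= 33.695 L

33.695 L


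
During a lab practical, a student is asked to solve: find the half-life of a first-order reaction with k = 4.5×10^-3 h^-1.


t½ = ln2/k = 0.693147/(4.5×10^-3 h^-1)
= 154.0 h

154.0 h


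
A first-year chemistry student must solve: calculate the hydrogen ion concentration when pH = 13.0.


[H+] = 10^(-pH) = 10^(-13.0)
= 1.0×10^-13 M

1.0×10^-13 M


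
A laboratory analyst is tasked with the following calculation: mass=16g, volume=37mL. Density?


ρ = mass/volume
= 16/37
= 0.432 g/mL

0.432 g/mL


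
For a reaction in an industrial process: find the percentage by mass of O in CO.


M(CO) = 1×12.01 + 1×16.0 = 28.01 g/mol
Mass of O = 1 × 16.0 = 16.00 g/mol
% O = 16.00/28.01 × 100 = 57.12%

57.12%


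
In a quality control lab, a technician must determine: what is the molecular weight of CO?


M(CO) = 1×12.01 + 1×16.0
= 12.01 + 16.0
= 28.01 g/mol

28.01 g/mol


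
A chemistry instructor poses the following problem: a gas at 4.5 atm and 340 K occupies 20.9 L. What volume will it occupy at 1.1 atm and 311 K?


P1V1/T1 = P2V2/T2
V2 = P1V1T2/(T1P2)
= 4.5×20.9×311/(340×1.1)
= 78.207 L

78.207 L


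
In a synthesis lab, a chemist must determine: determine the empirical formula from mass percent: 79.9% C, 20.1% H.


Assume 100 g sample. Moles of each element:
  C: 79.9/12.01 = 6.653 mol
  H: 20.1/1.008 = 19.94 mol
Divide by smallest (6.653):
  C: 6.653/6.653 = 1.0
  H: 19.94/6.653 = 3.0
Empirical formula: CH3

CH3


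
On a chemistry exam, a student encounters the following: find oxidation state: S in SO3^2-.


x + 3(-2) = -2, so x = +4
Oxidation number: +4

+4


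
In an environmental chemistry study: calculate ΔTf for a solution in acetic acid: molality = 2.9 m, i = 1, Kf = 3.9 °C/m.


ΔTf = Kf × m × i
= 3.9 × 2.9 × 1
= 11.31 °C

11.31 °C


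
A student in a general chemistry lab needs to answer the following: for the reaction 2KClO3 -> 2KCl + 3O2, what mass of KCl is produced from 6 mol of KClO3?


Mole ratio KCl:KClO3 = 2:2
n(KCl) = 6 × 2/2 = 6.000 mol
mass = 6.000 × 74.55 = 447.3 g

447.3 g


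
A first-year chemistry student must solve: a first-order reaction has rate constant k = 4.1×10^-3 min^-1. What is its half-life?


t½ = ln2/k = 0.693147/(4.1×10^-3 min^-1)
= 169.1 min

169.1 min


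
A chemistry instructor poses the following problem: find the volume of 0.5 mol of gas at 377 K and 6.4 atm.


PV = nRT  (R = 0.08206 L·atm/(mol·K))
V = nRT/P = 0.5×0.08206×377/6.4
= 2.417 L

2.417 L


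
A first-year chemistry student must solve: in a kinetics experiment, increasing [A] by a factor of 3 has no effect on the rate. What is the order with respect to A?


rate ∝ [A]^n
rate ∝ [A]^0
Order in A: 0

0


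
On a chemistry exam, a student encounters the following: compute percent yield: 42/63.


% yield = actual/theoretical × 100
= 42/63 × 100
= 66.67%

66.67%


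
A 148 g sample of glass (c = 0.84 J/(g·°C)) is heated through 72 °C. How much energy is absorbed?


q = mcΔT = 148 × 0.84 × 72
= 8951.04 J

8951.04 J


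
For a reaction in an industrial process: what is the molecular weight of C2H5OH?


M(C2H5OH) = 2×12.01 + 6×1.008 + 1×16.0
= 24.02 + 6.05 + 16.0
= 46.07 g/mol

46.07 g/mol


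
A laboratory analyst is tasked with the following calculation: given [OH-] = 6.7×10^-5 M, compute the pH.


pOH = -log10([OH-]) = -log10(6.7×10^-5)
= 5 - log10(6.7) = 4.17
pH = 14 - pOH = 14 - 4.17 = 9.83

9.83


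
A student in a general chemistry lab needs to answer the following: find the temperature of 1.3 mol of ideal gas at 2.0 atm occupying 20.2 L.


PV = nRT  (R = 0.08206 L·atm/(mol·K))
T = PV/(nR) = 2.0×20.2/(1.3×0.08206)
= 40.40/0.106678
= 378.71 K

378.71 K


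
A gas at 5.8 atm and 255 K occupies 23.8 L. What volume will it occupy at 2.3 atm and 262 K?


P1V1/T1 = P2V2/T2
V2 = P1V1T2/(T1P2)
= 5.8×23.8×262/(255×2.3)
= 61.665 L

61.665 L
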